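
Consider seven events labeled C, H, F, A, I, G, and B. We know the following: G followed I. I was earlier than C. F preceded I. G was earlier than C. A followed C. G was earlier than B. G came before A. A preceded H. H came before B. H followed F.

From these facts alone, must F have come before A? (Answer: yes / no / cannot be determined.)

yes

Chain the constraints: F → I → C → A. Each link is directly stated, so F comes before A.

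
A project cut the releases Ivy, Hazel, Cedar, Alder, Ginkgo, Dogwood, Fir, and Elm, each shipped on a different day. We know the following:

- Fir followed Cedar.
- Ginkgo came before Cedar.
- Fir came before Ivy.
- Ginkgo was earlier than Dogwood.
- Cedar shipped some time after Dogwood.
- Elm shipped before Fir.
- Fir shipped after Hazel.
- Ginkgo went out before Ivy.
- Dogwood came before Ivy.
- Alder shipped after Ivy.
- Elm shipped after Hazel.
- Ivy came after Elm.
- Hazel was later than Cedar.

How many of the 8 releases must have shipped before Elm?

Directly stated before Elm: Hazel.
Cedar reaches Elm via Cedar → Hazel → Elm.
Dogwood reaches Elm via Dogwood → Cedar → Hazel → Elm.
Ginkgo reaches Elm via Ginkgo → Cedar → Hazel → Elm.
No chain forces Ivy (or any of the others) ahead of Elm.
That's Cedar, Dogwood, Ginkgo, and Hazel — 4 in all.

4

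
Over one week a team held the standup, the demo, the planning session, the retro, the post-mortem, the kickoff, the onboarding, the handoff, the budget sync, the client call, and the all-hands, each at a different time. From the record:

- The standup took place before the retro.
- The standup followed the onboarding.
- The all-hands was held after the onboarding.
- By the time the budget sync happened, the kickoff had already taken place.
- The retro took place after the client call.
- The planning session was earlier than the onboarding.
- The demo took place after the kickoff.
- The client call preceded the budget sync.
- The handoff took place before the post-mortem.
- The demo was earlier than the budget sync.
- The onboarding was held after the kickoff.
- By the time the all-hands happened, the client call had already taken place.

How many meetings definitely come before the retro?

Directly stated before the retro: the client call and the standup.
The kickoff reaches the retro via the kickoff → the onboarding → the standup → the retro.
The onboarding reaches the retro via the onboarding → the standup → the retro.
The planning session reaches the retro via the planning session → the onboarding → the standup → the retro.
No chain forces the handoff (or any of the others) ahead of the retro.
That's the client call, the kickoff, the onboarding, the planning session, and the standup — 5 in all.

5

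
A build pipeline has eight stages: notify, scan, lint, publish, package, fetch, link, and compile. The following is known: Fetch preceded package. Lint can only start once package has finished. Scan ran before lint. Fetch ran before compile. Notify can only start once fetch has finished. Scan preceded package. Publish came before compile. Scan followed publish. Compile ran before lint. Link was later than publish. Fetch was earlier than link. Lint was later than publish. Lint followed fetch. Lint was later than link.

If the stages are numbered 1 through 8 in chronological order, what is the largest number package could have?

7

Package must come before lint — 1 stage forced after it.
Everything else can be placed before package in some valid order, so package can sit as late as position 8 − 1 = 7.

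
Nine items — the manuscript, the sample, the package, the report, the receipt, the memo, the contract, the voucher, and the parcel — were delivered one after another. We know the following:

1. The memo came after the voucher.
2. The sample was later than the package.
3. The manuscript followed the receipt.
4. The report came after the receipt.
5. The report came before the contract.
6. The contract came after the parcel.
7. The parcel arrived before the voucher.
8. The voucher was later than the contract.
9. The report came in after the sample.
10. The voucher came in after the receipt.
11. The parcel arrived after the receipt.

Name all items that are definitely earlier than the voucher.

Directly stated before the voucher: the contract, the parcel, and the receipt.
The package reaches the voucher via the package → the sample → the report → the contract → the voucher.
The report reaches the voucher via the report → the contract → the voucher.
The sample reaches the voucher via the sample → the report → the contract → the voucher.
No chain forces the manuscript (or any of the others) ahead of the voucher.

the contract, the package, the parcel, the receipt, the report, the sample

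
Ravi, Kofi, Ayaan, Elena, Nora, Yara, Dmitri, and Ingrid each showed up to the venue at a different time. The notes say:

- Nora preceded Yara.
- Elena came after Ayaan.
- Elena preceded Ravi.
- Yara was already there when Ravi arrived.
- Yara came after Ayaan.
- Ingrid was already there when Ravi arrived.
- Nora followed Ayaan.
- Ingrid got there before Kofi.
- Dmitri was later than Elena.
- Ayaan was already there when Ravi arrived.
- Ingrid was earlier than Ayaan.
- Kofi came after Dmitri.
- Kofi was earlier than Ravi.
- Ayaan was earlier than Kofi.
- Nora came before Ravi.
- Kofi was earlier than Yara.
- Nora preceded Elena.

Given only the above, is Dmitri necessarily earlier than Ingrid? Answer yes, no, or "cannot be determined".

no

Tracing the constraints gives Ingrid → Ayaan → Elena → Dmitri, so Ingrid must come before Dmitri.
That means Dmitri cannot be before Ingrid.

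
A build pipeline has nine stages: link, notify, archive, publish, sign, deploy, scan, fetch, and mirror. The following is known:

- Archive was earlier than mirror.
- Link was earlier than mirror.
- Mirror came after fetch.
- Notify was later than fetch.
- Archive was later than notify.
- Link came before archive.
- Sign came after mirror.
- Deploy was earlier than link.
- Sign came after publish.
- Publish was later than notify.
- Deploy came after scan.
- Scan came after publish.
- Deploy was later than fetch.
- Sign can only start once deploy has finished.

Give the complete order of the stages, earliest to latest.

The constraints fix every adjacent pair, so only one ordering works:
fetch → notify → publish → scan → deploy → link → archive → mirror → sign.

fetch, notify, publish, scan, deploy, link, archive, mirror, sign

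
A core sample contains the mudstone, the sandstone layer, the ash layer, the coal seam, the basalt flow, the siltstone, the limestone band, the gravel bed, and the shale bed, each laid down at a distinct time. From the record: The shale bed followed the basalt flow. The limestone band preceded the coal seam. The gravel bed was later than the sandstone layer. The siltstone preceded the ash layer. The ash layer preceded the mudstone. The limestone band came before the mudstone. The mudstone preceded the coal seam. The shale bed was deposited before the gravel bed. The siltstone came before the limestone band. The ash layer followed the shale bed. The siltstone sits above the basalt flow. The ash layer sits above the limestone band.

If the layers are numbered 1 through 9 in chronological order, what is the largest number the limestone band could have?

6

The limestone band must come before the ash layer, the coal seam, and the mudstone — 3 layers forced after it.
Everything else can be placed before the limestone band in some valid order, so the limestone band can sit as late as position 9 − 3 = 6.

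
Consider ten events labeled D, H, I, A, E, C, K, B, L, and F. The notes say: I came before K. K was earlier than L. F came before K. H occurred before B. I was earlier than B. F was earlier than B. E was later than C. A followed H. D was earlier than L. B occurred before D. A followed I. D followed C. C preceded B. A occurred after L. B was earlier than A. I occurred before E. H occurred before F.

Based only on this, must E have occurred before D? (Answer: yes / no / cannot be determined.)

No chain of stated constraints runs from E to D, and none runs from D to E either.
So the relative order of E and D is not fixed by the given facts.

cannot be determined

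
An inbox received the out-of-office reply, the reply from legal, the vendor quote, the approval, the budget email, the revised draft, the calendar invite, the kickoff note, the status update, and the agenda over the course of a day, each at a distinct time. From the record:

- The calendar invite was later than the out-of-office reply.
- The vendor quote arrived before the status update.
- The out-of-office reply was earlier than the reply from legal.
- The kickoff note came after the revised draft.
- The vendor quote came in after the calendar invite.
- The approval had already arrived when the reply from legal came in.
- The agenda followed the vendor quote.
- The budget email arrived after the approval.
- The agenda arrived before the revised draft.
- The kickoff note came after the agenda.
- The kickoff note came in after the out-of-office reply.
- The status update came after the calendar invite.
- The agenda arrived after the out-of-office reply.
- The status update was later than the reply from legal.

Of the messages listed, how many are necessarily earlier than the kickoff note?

5

Directly stated before the kickoff note: the agenda, the out-of-office reply, and the revised draft.
The calendar invite reaches the kickoff note via the calendar invite → the vendor quote → the agenda → the kickoff note.
The vendor quote reaches the kickoff note via the vendor quote → the agenda → the kickoff note.
That's the agenda, the calendar invite, the out-of-office reply, the revised draft, and the vendor quote — 5 in all.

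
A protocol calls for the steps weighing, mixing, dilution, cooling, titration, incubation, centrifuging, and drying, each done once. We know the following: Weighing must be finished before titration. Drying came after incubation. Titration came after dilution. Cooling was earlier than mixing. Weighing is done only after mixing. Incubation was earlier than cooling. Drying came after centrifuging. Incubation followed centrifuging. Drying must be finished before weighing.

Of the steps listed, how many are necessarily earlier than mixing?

3

Directly stated before mixing: cooling.
Centrifuging reaches mixing via centrifuging → incubation → cooling → mixing.
Incubation reaches mixing via incubation → cooling → mixing.
No chain forces drying (or any of the others) ahead of mixing.
That's centrifuging, cooling, and incubation — 3 in all.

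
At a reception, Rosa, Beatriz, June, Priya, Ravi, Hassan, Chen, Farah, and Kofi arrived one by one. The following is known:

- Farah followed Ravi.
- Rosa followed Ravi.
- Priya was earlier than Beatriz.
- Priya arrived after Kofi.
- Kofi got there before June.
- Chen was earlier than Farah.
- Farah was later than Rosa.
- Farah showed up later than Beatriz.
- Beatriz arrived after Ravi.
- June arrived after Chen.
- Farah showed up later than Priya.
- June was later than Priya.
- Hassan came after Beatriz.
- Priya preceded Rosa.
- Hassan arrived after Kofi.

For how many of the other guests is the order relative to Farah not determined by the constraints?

Forced before Farah: Beatriz, Chen, Kofi, Priya, Ravi, and Rosa.
That leaves Hassan and June with no forced order relative to Farah — 2.

2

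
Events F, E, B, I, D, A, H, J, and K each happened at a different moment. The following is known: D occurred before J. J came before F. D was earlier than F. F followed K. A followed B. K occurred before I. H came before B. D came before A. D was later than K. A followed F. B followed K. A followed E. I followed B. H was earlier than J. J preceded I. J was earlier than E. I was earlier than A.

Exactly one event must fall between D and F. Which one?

J

Tracing the constraints gives D → J → F, so J sits after D and before F.
No other event is forced both after D and before F.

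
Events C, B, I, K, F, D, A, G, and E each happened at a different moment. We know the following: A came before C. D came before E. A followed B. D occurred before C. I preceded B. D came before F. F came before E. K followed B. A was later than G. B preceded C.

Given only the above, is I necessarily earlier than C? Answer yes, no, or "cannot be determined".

yes

Chain the constraints: I → B → C. Each link is directly stated, so I comes before C.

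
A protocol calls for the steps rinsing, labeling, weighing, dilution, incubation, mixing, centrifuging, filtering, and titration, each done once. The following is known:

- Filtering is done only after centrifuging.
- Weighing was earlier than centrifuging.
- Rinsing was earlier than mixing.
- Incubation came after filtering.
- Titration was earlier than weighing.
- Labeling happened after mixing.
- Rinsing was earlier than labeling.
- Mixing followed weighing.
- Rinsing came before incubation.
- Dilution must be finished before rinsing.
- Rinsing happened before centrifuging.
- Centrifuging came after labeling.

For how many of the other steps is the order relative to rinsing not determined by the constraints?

Forced before rinsing: dilution; forced after rinsing: centrifuging, filtering, incubation, labeling, and mixing.
That leaves titration and weighing with no forced order relative to rinsing — 2.

2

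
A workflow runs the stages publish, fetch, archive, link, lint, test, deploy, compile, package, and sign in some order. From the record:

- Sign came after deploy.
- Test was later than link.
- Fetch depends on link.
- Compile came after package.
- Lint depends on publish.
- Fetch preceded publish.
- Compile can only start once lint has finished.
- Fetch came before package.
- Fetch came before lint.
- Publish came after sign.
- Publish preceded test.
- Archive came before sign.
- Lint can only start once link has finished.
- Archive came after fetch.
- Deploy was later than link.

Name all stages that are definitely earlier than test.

Directly stated before test: link and publish.
Archive reaches test via archive → sign → publish → test.
Deploy reaches test via deploy → sign → publish → test.
Fetch reaches test via fetch → publish → test.
Likewise sign reaches test by chaining the stated constraints.
No chain forces package (or any of the others) ahead of test.

archive, deploy, fetch, link, publish, sign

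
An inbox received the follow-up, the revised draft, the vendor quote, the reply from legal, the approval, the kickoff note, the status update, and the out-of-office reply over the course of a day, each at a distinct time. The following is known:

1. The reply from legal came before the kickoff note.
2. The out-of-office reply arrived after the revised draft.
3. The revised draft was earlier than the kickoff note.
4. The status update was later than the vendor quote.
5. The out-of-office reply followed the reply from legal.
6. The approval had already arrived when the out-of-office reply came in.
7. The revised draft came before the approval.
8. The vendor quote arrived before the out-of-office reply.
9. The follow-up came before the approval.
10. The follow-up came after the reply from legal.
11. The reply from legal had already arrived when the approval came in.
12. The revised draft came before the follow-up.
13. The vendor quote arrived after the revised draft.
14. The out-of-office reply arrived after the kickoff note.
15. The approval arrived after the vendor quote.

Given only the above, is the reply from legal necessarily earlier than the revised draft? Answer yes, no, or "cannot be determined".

No chain of stated constraints runs from the reply from legal to the revised draft, and none runs from the revised draft to the reply from legal either.
So the relative order of the reply from legal and the revised draft is not fixed by the given facts.

cannot be determined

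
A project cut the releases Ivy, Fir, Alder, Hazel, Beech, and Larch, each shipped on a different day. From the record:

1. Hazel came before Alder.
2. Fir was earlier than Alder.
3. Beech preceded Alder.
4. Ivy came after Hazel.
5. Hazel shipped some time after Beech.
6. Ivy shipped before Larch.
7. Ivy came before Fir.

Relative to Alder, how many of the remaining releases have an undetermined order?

1

Forced before Alder: Beech, Fir, Hazel, and Ivy.
That leaves Larch with no forced order relative to Alder — 1.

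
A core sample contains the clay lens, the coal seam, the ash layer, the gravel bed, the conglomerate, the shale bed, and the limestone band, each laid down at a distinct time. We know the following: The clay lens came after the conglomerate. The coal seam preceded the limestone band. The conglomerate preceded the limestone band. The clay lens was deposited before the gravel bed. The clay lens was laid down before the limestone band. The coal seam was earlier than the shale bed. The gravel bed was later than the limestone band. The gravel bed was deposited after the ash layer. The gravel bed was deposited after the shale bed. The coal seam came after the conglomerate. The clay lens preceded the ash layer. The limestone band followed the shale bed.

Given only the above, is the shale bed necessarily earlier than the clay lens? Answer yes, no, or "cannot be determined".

cannot be determined

No chain of stated constraints runs from the shale bed to the clay lens, and none runs from the clay lens to the shale bed either.
So the relative order of the shale bed and the clay lens is not fixed by the given facts.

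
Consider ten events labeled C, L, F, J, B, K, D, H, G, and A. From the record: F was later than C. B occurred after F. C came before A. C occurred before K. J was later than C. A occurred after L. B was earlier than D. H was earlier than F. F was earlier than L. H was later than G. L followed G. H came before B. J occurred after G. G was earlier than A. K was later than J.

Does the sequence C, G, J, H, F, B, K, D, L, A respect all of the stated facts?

yes

Check each stated constraint against the proposed order — e.g. G is ahead of A; C is ahead of A. Every pair is in the required order; nothing is violated.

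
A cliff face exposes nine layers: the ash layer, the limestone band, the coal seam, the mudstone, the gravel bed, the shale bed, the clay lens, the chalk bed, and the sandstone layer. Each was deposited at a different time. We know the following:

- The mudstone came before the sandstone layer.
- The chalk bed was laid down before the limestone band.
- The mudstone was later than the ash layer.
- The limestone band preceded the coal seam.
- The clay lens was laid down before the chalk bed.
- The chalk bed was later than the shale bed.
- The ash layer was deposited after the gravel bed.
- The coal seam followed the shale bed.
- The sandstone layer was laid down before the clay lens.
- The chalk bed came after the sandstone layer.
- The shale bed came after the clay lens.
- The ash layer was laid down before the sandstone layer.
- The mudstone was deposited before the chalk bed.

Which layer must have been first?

the gravel bed

The gravel bed has a chain of constraints placing it before every other layer, so the gravel bed must be first.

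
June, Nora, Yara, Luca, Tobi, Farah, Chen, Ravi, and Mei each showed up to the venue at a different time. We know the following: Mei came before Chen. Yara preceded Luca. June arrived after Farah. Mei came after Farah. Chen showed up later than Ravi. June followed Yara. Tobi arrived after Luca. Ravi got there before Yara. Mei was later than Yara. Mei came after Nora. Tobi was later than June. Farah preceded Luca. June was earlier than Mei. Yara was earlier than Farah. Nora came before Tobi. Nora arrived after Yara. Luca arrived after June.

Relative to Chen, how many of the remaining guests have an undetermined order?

Forced before Chen: Farah, June, Mei, Nora, Ravi, and Yara.
That leaves Luca and Tobi with no forced order relative to Chen — 2.

2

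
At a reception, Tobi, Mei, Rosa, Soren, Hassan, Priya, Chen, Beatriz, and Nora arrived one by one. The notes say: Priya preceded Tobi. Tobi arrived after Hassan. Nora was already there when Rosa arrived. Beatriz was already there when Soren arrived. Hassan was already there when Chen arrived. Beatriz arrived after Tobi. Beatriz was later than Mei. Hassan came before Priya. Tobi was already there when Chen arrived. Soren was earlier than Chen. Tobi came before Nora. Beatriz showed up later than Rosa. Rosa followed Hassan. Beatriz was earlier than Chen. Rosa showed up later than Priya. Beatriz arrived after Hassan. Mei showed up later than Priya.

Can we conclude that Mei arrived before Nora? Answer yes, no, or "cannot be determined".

cannot be determined

No chain of stated constraints runs from Mei to Nora, and none runs from Nora to Mei either.
So the relative order of Mei and Nora is not fixed by the given facts.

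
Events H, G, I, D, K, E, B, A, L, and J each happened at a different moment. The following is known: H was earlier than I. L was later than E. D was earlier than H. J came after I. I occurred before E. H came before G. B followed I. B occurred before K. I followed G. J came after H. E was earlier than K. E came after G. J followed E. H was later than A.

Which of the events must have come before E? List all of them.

Directly stated before E: G and I.
A reaches E via A → H → I → E.
D reaches E via D → H → I → E.
H reaches E via H → I → E.
No chain forces K (or any of the others) ahead of E.

A, D, G, H, I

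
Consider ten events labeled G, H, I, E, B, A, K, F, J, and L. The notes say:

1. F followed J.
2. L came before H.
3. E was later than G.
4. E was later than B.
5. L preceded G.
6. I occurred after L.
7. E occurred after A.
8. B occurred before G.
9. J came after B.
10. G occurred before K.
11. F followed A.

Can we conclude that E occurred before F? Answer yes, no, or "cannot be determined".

No chain of stated constraints runs from E to F, and none runs from F to E either.
So the relative order of E and F is not fixed by the given facts.

cannot be determined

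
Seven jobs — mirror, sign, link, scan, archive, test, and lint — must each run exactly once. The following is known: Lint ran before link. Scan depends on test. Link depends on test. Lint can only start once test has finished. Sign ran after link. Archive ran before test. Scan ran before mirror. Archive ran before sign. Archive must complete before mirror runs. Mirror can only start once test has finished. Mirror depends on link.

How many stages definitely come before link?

Directly stated before link: lint and test.
Archive reaches link via archive → test → link.
No chain forces mirror (or any of the others) ahead of link.
That's archive, lint, and test — 3 in all.

3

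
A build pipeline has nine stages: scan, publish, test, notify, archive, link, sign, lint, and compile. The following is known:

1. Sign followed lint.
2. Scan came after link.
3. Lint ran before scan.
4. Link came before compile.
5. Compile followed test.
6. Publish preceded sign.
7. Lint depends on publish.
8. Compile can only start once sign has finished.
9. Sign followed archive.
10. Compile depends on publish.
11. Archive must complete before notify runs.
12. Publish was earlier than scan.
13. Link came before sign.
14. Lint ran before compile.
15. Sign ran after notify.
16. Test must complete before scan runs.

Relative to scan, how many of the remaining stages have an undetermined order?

4

Forced before scan: link, lint, publish, and test.
That leaves archive, compile, notify, and sign with no forced order relative to scan — 4.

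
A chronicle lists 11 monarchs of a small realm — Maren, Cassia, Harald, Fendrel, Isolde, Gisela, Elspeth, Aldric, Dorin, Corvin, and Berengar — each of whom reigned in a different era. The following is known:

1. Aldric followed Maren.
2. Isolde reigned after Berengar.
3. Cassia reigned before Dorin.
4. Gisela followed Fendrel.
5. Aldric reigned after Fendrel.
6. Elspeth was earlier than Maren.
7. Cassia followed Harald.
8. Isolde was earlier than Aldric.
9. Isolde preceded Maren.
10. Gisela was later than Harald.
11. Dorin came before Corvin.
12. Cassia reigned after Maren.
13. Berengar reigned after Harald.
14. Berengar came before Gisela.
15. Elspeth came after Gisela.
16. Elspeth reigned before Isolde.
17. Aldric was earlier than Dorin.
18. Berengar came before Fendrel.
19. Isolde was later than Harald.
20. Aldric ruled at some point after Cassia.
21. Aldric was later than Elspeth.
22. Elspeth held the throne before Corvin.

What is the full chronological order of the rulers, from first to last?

The constraints fix every adjacent pair, so only one ordering works:
Harald → Berengar → Fendrel → Gisela → Elspeth → Isolde → Maren → Cassia → Aldric → Dorin → Corvin.

Harald, Berengar, Fendrel, Gisela, Elspeth, Isolde, Maren, Cassia, Aldric, Dorin, Corvin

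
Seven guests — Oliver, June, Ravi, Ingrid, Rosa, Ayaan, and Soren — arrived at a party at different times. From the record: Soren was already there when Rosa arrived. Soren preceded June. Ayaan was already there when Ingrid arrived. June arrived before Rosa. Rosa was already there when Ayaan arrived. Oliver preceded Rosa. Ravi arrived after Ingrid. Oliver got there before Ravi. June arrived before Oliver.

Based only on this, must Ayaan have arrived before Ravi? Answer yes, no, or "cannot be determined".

Chain the constraints: Ayaan → Ingrid → Ravi. Each link is directly stated, so Ayaan comes before Ravi.

yes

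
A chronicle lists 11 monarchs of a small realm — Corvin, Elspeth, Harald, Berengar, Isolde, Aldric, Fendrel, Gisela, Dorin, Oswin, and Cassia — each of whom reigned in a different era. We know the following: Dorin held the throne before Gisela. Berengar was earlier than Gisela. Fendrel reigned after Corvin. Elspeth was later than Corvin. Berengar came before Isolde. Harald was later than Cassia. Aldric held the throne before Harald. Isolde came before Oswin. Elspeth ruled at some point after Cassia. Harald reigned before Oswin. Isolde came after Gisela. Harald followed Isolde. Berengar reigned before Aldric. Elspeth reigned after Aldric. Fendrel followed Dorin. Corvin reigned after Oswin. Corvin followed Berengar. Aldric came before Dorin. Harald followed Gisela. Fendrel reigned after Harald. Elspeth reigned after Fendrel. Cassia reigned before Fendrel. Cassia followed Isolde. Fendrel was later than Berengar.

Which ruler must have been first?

Berengar has a chain of constraints placing them before every other ruler, so Berengar must be first.

Berengar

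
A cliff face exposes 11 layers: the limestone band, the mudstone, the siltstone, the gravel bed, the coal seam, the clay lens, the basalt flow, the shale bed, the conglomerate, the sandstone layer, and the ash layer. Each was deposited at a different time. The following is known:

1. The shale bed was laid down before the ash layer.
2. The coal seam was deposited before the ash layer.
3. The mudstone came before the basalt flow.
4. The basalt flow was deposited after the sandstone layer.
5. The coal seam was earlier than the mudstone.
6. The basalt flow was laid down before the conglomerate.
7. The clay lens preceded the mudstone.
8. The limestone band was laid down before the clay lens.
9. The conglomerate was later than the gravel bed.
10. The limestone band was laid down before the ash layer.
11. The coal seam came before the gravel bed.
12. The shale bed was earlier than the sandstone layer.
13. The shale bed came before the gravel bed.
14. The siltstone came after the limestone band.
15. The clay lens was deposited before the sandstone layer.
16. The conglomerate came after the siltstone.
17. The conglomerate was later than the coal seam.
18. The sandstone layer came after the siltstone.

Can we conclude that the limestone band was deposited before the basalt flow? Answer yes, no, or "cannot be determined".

yes

Chain the constraints: the limestone band → the clay lens → the mudstone → the basalt flow. Each link is directly stated, so the limestone band comes before the basalt flow.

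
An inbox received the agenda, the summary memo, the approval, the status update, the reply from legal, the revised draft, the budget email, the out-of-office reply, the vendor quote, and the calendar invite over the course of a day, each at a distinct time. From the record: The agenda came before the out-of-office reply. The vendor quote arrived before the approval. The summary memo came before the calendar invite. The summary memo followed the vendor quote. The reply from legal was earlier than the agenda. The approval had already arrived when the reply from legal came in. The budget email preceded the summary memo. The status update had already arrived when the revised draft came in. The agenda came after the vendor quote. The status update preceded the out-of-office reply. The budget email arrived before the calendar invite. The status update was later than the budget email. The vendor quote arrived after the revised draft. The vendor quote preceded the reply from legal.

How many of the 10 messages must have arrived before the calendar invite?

5

Directly stated before the calendar invite: the budget email and the summary memo.
The revised draft reaches the calendar invite via the revised draft → the vendor quote → the summary memo → the calendar invite.
The status update reaches the calendar invite via the status update → the revised draft → the vendor quote → the summary memo → the calendar invite.
The vendor quote reaches the calendar invite via the vendor quote → the summary memo → the calendar invite.
No chain forces the approval (or any of the others) ahead of the calendar invite.
That's the budget email, the revised draft, the status update, the summary memo, and the vendor quote — 5 in all.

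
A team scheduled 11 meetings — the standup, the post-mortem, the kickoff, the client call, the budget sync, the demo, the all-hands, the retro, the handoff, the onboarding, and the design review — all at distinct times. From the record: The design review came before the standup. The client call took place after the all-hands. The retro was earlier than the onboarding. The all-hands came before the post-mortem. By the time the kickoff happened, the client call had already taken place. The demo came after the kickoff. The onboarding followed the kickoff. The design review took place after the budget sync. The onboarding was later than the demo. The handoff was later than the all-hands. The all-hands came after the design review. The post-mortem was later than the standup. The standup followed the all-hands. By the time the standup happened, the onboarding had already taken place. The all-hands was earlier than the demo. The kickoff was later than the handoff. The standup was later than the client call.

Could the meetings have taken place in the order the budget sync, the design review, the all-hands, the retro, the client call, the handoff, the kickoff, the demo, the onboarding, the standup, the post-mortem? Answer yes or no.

Check each stated constraint against the proposed order — e.g. the all-hands is ahead of the post-mortem; the design review is ahead of the standup. Every pair is in the required order; nothing is violated.

yes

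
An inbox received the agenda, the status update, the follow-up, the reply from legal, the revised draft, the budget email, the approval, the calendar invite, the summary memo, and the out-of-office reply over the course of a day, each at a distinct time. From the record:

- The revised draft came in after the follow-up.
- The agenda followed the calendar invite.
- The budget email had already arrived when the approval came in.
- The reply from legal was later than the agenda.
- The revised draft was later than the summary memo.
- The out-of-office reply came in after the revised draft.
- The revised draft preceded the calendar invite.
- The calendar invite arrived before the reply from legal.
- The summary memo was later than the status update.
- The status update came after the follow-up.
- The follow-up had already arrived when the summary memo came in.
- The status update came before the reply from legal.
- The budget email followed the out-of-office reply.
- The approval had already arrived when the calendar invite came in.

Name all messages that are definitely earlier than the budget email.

the follow-up, the out-of-office reply, the revised draft, the status update, the summary memo

Directly stated before the budget email: the out-of-office reply.
The follow-up reaches the budget email via the follow-up → the revised draft → the out-of-office reply → the budget email.
The revised draft reaches the budget email via the revised draft → the out-of-office reply → the budget email.
The status update reaches the budget email via the status update → the summary memo → the revised draft → the out-of-office reply → the budget email.
Likewise the summary memo reaches the budget email by chaining the stated constraints.
No chain forces the approval (or any of the others) ahead of the budget email.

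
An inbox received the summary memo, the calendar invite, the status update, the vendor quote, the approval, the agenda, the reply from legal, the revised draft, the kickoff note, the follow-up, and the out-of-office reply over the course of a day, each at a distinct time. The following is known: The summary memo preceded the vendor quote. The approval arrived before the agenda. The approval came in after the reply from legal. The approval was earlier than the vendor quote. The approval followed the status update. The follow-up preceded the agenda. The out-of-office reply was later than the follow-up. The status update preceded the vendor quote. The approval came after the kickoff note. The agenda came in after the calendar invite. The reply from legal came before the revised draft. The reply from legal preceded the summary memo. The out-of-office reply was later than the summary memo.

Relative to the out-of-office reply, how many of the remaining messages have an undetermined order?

7

Forced before the out-of-office reply: the follow-up, the reply from legal, and the summary memo.
That leaves the agenda, the approval, the calendar invite, the kickoff note, the revised draft, the status update, and the vendor quote with no forced order relative to the out-of-office reply — 7.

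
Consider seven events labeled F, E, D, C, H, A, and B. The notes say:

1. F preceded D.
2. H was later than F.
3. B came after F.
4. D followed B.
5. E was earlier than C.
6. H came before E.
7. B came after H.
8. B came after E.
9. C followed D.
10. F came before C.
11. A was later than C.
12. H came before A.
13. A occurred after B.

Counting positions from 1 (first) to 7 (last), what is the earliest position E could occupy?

3

F and H must both come before E — 2 forced predecessors.
Nothing else is forced ahead of E, so its earliest slot is position 2 + 1 = 3.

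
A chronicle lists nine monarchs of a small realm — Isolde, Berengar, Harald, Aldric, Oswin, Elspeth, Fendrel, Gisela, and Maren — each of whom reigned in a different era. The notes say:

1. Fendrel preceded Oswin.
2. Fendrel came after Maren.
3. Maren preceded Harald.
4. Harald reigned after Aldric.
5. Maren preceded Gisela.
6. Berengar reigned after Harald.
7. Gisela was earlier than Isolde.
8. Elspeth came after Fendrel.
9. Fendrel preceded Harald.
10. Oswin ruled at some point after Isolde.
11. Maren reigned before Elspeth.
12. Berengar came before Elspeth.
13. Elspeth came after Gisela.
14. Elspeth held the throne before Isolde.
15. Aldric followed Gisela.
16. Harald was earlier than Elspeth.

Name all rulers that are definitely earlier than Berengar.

Aldric, Fendrel, Gisela, Harald, Maren

Directly stated before Berengar: Harald.
Aldric reaches Berengar via Aldric → Harald → Berengar.
Fendrel reaches Berengar via Fendrel → Harald → Berengar.
Gisela reaches Berengar via Gisela → Aldric → Harald → Berengar.
Likewise Maren reaches Berengar by chaining the stated constraints.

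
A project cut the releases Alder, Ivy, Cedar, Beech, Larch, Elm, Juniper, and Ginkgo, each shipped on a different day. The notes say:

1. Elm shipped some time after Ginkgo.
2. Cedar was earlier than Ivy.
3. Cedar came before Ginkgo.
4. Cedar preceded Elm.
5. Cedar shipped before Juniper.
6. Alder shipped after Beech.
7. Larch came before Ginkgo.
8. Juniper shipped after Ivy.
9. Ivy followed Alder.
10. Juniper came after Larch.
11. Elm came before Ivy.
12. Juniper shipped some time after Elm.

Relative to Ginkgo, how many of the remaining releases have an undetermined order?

2

Forced before Ginkgo: Cedar and Larch; forced after Ginkgo: Elm, Ivy, and Juniper.
That leaves Alder and Beech with no forced order relative to Ginkgo — 2.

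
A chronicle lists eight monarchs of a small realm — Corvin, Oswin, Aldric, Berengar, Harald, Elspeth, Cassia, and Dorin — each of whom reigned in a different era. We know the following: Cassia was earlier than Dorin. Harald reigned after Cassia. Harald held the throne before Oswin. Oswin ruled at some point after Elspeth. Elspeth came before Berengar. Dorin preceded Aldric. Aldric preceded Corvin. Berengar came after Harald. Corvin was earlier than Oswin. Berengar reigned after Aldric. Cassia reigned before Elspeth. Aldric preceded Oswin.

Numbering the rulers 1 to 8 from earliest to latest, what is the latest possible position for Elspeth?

6

Elspeth must come before Berengar and Oswin — 2 rulers forced after them.
Everything else can be placed before Elspeth in some valid order, so Elspeth can sit as late as position 8 − 2 = 6.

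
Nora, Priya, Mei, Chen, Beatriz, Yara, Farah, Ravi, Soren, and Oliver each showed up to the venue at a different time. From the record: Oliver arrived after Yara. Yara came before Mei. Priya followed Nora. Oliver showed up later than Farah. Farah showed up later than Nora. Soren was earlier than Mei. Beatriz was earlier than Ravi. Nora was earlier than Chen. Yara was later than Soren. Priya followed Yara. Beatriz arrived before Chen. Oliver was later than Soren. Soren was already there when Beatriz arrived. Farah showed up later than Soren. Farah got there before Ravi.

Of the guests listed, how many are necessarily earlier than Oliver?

4

Directly stated before Oliver: Farah, Soren, and Yara.
Nora reaches Oliver via Nora → Farah → Oliver.
No chain forces Mei (or any of the others) ahead of Oliver.
That's Farah, Nora, Soren, and Yara — 4 in all.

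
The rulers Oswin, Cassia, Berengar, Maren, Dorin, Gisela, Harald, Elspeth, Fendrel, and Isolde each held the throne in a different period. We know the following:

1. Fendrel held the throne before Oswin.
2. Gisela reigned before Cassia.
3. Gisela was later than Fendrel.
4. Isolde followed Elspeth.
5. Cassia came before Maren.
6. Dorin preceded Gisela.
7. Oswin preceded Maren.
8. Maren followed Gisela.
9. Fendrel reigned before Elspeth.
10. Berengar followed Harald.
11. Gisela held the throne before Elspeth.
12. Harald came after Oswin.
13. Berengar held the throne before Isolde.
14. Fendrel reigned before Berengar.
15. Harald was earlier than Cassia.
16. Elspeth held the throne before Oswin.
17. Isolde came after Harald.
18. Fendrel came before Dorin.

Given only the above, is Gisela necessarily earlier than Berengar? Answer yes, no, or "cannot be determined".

Chain the constraints: Gisela → Elspeth → Oswin → Harald → Berengar. Each link is directly stated, so Gisela comes before Berengar.

yes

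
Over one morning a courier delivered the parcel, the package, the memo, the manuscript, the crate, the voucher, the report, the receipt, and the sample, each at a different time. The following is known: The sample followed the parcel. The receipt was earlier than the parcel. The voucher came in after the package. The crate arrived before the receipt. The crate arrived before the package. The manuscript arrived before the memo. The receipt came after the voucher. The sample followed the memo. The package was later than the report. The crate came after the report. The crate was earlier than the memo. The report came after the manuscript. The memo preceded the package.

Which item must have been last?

the sample

Every other item has a chain of constraints placing it before the sample, so the sample is last.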